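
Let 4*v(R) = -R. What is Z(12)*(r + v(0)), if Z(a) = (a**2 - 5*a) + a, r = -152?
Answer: -14592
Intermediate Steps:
v(R) = -R/4 (v(R) = (-R)/4 = -R/4)
Z(a) = a**2 - 4*a
Z(12)*(r + v(0)) = (12*(-4 + 12))*(-152 - 1/4*0) = (12*8)*(-152 + 0) = 96*(-152) = -14592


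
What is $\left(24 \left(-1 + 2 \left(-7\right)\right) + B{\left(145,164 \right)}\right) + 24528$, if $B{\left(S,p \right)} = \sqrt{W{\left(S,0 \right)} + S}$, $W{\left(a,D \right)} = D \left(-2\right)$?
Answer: $24168 + \sqrt{145} \approx 24180.0$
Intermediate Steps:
$W{\left(a,D \right)} = - 2 D$
$B{\left(S,p \right)} = \sqrt{S}$ ($B{\left(S,p \right)} = \sqrt{\left(-2\right) 0 + S} = \sqrt{0 + S} = \sqrt{S}$)
$\left(24 \left(-1 + 2 \left(-7\right)\right) + B{\left(145,164 \right)}\right) + 24528 = \left(24 \left(-1 + 2 \left(-7\right)\right) + \sqrt{145}\right) + 24528 = \left(24 \left(-1 - 14\right) + \sqrt{145}\right) + 24528 = \left(24 \left(-15\right) + \sqrt{145}\right) + 24528 = \left(-360 + \sqrt{145}\right) + 24528 = 24168 + \sqrt{145}$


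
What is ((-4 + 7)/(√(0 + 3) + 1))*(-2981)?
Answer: 8943/2 - 8943*√3/2 ≈ -3273.4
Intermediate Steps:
((-4 + 7)/(√(0 + 3) + 1))*(-2981) = (3/(√3 + 1))*(-2981) = (3/(1 + √3))*(-2981) = -8943/(1 + √3)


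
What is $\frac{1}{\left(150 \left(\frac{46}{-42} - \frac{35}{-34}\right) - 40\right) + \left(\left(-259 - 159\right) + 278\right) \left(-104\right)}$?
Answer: $\frac{119}{1726705} \approx 6.8917 \cdot 10^{-5}$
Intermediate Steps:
$\frac{1}{\left(150 \left(\frac{46}{-42} - \frac{35}{-34}\right) - 40\right) + \left(\left(-259 - 159\right) + 278\right) \left(-104\right)} = \frac{1}{\left(150 \left(46 \left(- \frac{1}{42}\right) - - \frac{35}{34}\right) - 40\right) + \left(-418 + 278\right) \left(-104\right)} = \frac{1}{\left(150 \left(- \frac{23}{21} + \frac{35}{34}\right) - 40\right) - -14560} = \frac{1}{\left(150 \left(- \frac{47}{714}\right) - 40\right) + 14560} = \frac{1}{\left(- \frac{1175}{119} - 40\right) + 14560} = \frac{1}{- \frac{5935}{119} + 14560} = \frac{1}{\frac{1726705}{119}} = \frac{119}{1726705}$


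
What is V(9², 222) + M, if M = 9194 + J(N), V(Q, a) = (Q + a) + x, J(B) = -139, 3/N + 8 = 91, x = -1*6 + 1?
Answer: 9353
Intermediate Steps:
x = -5 (x = -6 + 1 = -5)
N = 3/83 (N = 3/(-8 + 91) = 3/83 ≈ 0.036145)
V(Q, a) = -5 + Q + a (V(Q, a) = (Q + a) - 5 = -5 + Q + a)
M = 9055 (M = 9194 - 139 = 9055)
V(9², 222) + M = (-5 + 9² + 222) + 9055 = (-5 + 81 + 222) + 9055 = 298 + 9055 = 9353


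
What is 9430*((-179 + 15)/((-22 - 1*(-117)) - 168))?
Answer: 1546520/73 ≈ 21185.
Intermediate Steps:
9430*((-179 + 15)/((-22 - 1*(-117)) - 168)) = 9430*(-164/((-22 + 117) - 168)) = 9430*(-164/(95 - 168)) = 9430*(-164/(-73)) = 9430*(-164*(-1/73)) = 9430*(164/73) = 1546520/73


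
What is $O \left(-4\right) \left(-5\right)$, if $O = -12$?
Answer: $-240$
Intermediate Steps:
$O \left(-4\right) \left(-5\right) = \left(-12\right) \left(-4\right) \left(-5\right) = 48 \left(-5\right) = -240$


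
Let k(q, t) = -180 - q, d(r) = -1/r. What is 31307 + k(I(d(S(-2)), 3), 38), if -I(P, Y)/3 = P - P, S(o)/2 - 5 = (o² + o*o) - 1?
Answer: 31127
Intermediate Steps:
S(o) = 8 + 4*o² (S(o) = 10 + 2*((o² + o*o) - 1) = 10 + 2*((o² + o²) - 1) = 10 + 2*(2*o² - 1) = 10 + 2*(-1 + 2*o²) = 10 + (-2 + 4*o²) = 8 + 4*o²)
I(P, Y) = 0 (I(P, Y) = -3*(P - P) = -3*0 = 0)
31307 + k(I(d(S(-2)), 3), 38) = 31307 + (-180 - 1*0) = 31307 + (-180 + 0) = 31307 - 180 = 31127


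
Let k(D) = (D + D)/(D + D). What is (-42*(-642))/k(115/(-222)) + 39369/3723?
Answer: 33475447/1241 ≈ 26975.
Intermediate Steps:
k(D) = 1 (k(D) = (2*D)/((2*D)) = (2*D)*(1/(2*D)) = 1)
(-42*(-642))/k(115/(-222)) + 39369/3723 = -42*(-642)/1 + 39369/3723 = 26964*1 + 39369*(1/3723) = 26964 + 13123/1241 = 33475447/1241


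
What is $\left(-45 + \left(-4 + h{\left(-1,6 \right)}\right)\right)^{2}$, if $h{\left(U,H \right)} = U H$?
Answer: $3025$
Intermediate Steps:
$h{\left(U,H \right)} = H U$
$\left(-45 + \left(-4 + h{\left(-1,6 \right)}\right)\right)^{2} = \left(-45 + \left(-4 + 6 \left(-1\right)\right)\right)^{2} = \left(-45 - 10\right)^{2} = \left(-55\right)^{2} = 3025$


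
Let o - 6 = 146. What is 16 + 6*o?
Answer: 928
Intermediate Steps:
o = 152 (o = 6 + 146 = 152)
16 + 6*o = 16 + 6*152 = 16 + 912 = 928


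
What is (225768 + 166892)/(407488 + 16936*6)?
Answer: 145/188 ≈ 0.77128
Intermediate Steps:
(225768 + 166892)/(407488 + 16936*6) = 392660/(407488 + 101616) = 392660/509104 = 392660*(1/509104) = 145/188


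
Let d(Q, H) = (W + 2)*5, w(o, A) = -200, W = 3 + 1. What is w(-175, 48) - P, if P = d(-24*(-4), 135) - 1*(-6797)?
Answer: -7027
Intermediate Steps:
W = 4
d(Q, H) = 30 (d(Q, H) = (4 + 2)*5 = 6*5 = 30)
P = 6827 (P = 30 - 1*(-6797) = 30 + 6797 = 6827)
w(-175, 48) - P = -200 - 1*6827 = -200 - 6827 = -7027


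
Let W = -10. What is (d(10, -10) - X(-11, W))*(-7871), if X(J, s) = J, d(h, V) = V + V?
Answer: 70839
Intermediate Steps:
d(h, V) = 2*V
(d(10, -10) - X(-11, W))*(-7871) = (2*(-10) - 1*(-11))*(-7871) = (-20 + 11)*(-7871) = -9*(-7871) = 70839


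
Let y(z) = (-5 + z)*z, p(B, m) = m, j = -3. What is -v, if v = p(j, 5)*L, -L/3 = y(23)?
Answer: 6210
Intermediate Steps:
y(z) = z*(-5 + z)
L = -1242 (L = -69*(-5 + 23) = -69*18 = -3*414 = -1242)
v = -6210 (v = 5*(-1242) = -6210)
-v = -1*(-6210) = 6210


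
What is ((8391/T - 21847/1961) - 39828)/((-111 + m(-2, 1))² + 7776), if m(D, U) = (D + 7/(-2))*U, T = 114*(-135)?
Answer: -801568904134/429523801245 ≈ -1.8662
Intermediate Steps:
T = -15390
m(D, U) = U*(-7/2 + D) (m(D, U) = (D + 7*(-½))*U = (D - 7/2)*U = (-7/2 + D)*U = U*(-7/2 + D))
((8391/T - 21847/1961) - 39828)/((-111 + m(-2, 1))² + 7776) = ((8391/(-15390) - 21847/1961) - 39828)/((-111 + (½)*1*(-7 + 2*(-2)))² + 7776) = ((8391*(-1/15390) - 21847*1/1961) - 39828)/((-111 + (½)*1*(-7 - 4))² + 7776) = ((-2797/5130 - 21847/1961) - 39828)/((-111 + (½)*1*(-11))² + 7776) = (-117560027/10059930 - 39828)/((-111 - 11/2)² + 7776) = -400784452067/(10059930*((-233/2)² + 7776)) = -400784452067/(10059930*(54289/4 + 7776)) = -400784452067/(10059930*85393/4) = -400784452067/10059930*4/85393 = -801568904134/429523801245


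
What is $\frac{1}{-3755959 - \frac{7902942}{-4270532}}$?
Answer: $- \frac{2135266}{8019967598623} \approx -2.6624 \cdot 10^{-7}$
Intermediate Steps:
$\frac{1}{-3755959 - \frac{7902942}{-4270532}} = \frac{1}{-3755959 - - \frac{3951471}{2135266}} = \frac{1}{-3755959 + \frac{3951471}{2135266}} = \frac{1}{- \frac{8019967598623}{2135266}} = - \frac{2135266}{8019967598623}$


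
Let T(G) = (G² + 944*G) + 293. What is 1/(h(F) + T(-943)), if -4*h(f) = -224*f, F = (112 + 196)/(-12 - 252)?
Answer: -3/2146 ≈ -0.0013979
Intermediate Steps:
T(G) = 293 + G² + 944*G
F = -7/6 (F = 308/(-264) = 308*(-1/264) = -7/6 ≈ -1.1667)
h(f) = 56*f (h(f) = -(-56)*f = 56*f)
1/(h(F) + T(-943)) = 1/(56*(-7/6) + (293 + (-943)² + 944*(-943))) = 1/(-196/3 + (293 + 889249 - 890192)) = 1/(-196/3 - 650) = 1/(-2146/3) = -3/2146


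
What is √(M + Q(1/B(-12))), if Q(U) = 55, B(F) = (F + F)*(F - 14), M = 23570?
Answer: 15*√105 ≈ 153.70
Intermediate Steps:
B(F) = 2*F*(-14 + F) (B(F) = (2*F)*(-14 + F) = 2*F*(-14 + F))
√(M + Q(1/B(-12))) = √(23570 + 55) = √23625 = 15*√105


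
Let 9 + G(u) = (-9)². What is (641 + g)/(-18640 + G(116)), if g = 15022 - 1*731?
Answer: -3733/4642 ≈ -0.80418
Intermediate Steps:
g = 14291 (g = 15022 - 731 = 14291)
G(u) = 72 (G(u) = -9 + (-9)² = -9 + 81 = 72)
(641 + g)/(-18640 + G(116)) = (641 + 14291)/(-18640 + 72) = 14932/(-18568) = 14932*(-1/18568) = -3733/4642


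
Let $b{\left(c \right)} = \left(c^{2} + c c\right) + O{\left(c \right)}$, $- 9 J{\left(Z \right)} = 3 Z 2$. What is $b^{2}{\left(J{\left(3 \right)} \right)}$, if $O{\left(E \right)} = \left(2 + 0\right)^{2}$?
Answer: $144$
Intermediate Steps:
$J{\left(Z \right)} = - \frac{2 Z}{3}$ ($J{\left(Z \right)} = - \frac{3 Z 2}{9} = - \frac{6 Z}{9} = - \frac{2 Z}{3}$)
$O{\left(E \right)} = 4$ ($O{\left(E \right)} = 2^{2} = 4$)
$b{\left(c \right)} = 4 + 2 c^{2}$ ($b{\left(c \right)} = \left(c^{2} + c c\right) + 4 = \left(c^{2} + c^{2}\right) + 4 = 2 c^{2} + 4 = 4 + 2 c^{2}$)
$b^{2}{\left(J{\left(3 \right)} \right)} = \left(4 + 2 \left(\left(- \frac{2}{3}\right) 3\right)^{2}\right)^{2} = \left(4 + 2 \left(-2\right)^{2}\right)^{2} = \left(4 + 2 \cdot 4\right)^{2} = \left(4 + 8\right)^{2} = 12^{2} = 144$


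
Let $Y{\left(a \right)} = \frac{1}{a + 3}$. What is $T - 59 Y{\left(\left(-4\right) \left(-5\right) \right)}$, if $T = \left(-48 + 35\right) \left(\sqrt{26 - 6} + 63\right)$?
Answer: $- \frac{18896}{23} - 26 \sqrt{5} \approx -879.7$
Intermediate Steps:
$Y{\left(a \right)} = \frac{1}{3 + a}$
$T = -819 - 26 \sqrt{5}$ ($T = - 13 \left(\sqrt{20} + 63\right) = - 13 \left(2 \sqrt{5} + 63\right) = - 13 \left(63 + 2 \sqrt{5}\right) = -819 - 26 \sqrt{5} \approx -877.14$)
$T - 59 Y{\left(\left(-4\right) \left(-5\right) \right)} = \left(-819 - 26 \sqrt{5}\right) - \frac{59}{3 - -20} = \left(-819 - 26 \sqrt{5}\right) - \frac{59}{3 + 20} = \left(-819 - 26 \sqrt{5}\right) - \frac{59}{23} = - \frac{18896}{23} - 26 \sqrt{5}$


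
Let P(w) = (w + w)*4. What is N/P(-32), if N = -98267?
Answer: 98267/256 ≈ 383.86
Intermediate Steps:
P(w) = 8*w (P(w) = (2*w)*4 = 8*w)
N/P(-32) = -98267/(8*(-32)) = -98267/(-256) = -98267*(-1/256) = 98267/256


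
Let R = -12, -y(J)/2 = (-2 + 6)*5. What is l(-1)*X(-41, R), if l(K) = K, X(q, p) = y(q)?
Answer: 40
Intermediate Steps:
y(J) = -40 (y(J) = -2*(-2 + 6)*5 = -8*5 = -2*20 = -40)
X(q, p) = -40
l(-1)*X(-41, R) = -1*(-40) = 40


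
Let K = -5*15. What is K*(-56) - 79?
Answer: 4121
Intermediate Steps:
K = -75
K*(-56) - 79 = -75*(-56) - 79 = 4200 - 79 = 4121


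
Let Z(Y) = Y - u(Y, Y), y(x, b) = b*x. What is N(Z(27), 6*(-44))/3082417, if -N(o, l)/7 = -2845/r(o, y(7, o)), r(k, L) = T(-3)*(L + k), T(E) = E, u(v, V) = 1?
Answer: -19915/1923428208 ≈ -1.0354e-5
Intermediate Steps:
r(k, L) = -3*L - 3*k (r(k, L) = -3*(L + k) = -3*L - 3*k)
Z(Y) = -1 + Y (Z(Y) = Y - 1*1 = Y - 1 = -1 + Y)
N(o, l) = -19915/(24*o) (N(o, l) = -(-19915)/(-3*o*7 - 3*o) = -(-19915)/(-21*o - 3*o) = -(-19915)/((-24*o)) = -(-19915)*(-1/(24*o)) = -19915/(24*o))
N(Z(27), 6*(-44))/3082417 = -19915/(24*(-1 + 27))/3082417 = -19915/24/26*(1/3082417) = -19915/24*1/26*(1/3082417) = -19915/624*1/3082417 = -19915/1923428208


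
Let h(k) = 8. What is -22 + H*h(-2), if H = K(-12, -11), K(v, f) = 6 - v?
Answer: 122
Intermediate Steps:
H = 18 (H = 6 - 1*(-12) = 6 + 12 = 18)
-22 + H*h(-2) = -22 + 18*8 = -22 + 144 = 122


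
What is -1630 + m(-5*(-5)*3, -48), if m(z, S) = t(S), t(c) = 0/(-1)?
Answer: -1630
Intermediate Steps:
t(c) = 0 (t(c) = 0*(-1) = 0)
m(z, S) = 0
-1630 + m(-5*(-5)*3, -48) = -1630 + 0 = -1630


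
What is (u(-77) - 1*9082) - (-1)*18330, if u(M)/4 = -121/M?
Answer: 64780/7 ≈ 9254.3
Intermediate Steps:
u(M) = -484/M (u(M) = 4*(-121/M) = -484/M)
(u(-77) - 1*9082) - (-1)*18330 = (-484/(-77) - 1*9082) - (-1)*18330 = (-484*(-1/77) - 9082) - 1*(-18330) = (44/7 - 9082) + 18330 = -63530/7 + 18330 = 64780/7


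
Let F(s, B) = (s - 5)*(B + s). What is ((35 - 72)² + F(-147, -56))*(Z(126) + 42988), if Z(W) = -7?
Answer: 1385062725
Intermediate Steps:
F(s, B) = (-5 + s)*(B + s)
((35 - 72)² + F(-147, -56))*(Z(126) + 42988) = ((35 - 72)² + ((-147)² - 5*(-56) - 5*(-147) - 56*(-147)))*(-7 + 42988) = ((-37)² + (21609 + 280 + 735 + 8232))*42981 = (1369 + 30856)*42981 = 32225*42981 = 1385062725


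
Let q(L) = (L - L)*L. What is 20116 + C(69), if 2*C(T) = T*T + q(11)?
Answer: 44993/2 ≈ 22497.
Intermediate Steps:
q(L) = 0 (q(L) = 0*L = 0)
C(T) = T²/2 (C(T) = (T*T + 0)/2 = (T² + 0)/2 = T²/2)
20116 + C(69) = 20116 + (½)*69² = 20116 + (½)*4761 = 20116 + 4761/2 = 44993/2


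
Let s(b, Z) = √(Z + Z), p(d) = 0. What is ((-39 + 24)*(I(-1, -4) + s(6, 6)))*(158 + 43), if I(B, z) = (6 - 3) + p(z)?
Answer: -9045 - 6030*√3 ≈ -19489.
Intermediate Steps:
I(B, z) = 3 (I(B, z) = (6 - 3) + 0 = 3 + 0 = 3)
s(b, Z) = √2*√Z (s(b, Z) = √(2*Z) = √2*√Z)
((-39 + 24)*(I(-1, -4) + s(6, 6)))*(158 + 43) = ((-39 + 24)*(3 + √2*√6))*(158 + 43) = -15*(3 + 2*√3)*201 = (-45 - 30*√3)*201 = -9045 - 6030*√3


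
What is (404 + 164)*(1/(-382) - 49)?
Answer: -5316196/191 ≈ -27834.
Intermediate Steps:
(404 + 164)*(1/(-382) - 49) = 568*(-1/382 - 49) = 568*(-18719/382) = -5316196/191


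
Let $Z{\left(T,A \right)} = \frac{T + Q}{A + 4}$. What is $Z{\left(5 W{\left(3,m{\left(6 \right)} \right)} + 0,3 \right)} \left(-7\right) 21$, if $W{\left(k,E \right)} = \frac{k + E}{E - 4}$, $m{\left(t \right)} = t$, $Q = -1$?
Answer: $- \frac{903}{2} \approx -451.5$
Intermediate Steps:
$W{\left(k,E \right)} = \frac{E + k}{-4 + E}$
$Z{\left(T,A \right)} = \frac{-1 + T}{4 + A}$ ($Z{\left(T,A \right)} = \frac{T - 1}{A + 4} = \frac{-1 + T}{4 + A}$)
$Z{\left(5 W{\left(3,m{\left(6 \right)} \right)} + 0,3 \right)} \left(-7\right) 21 = \frac{-1 + \left(5 \frac{6 + 3}{-4 + 6} + 0\right)}{4 + 3} \left(-7\right) 21 = \frac{-1 + \left(5 \cdot \frac{1}{2} \cdot 9 + 0\right)}{7} \left(-7\right) 21 = \frac{-1 + \left(5 \cdot \frac{9}{2} + 0\right)}{7} \left(-7\right) 21 = \frac{-1 + \left(\frac{45}{2} + 0\right)}{7} \left(-7\right) 21 = \frac{-1 + \frac{45}{2}}{7} \left(-7\right) 21 = \frac{1}{7} \cdot \frac{43}{2} \left(-7\right) 21 = \frac{43}{14} \left(-7\right) 21 = \left(- \frac{43}{2}\right) 21 = - \frac{903}{2}$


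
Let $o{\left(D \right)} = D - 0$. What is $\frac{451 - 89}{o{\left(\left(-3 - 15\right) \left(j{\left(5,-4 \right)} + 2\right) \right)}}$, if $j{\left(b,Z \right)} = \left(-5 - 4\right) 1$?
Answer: $\frac{181}{63} \approx 2.873$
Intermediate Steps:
$j{\left(b,Z \right)} = -9$ ($j{\left(b,Z \right)} = \left(-9\right) 1 = -9$)
$o{\left(D \right)} = D$ ($o{\left(D \right)} = D + 0 = D$)
$\frac{451 - 89}{o{\left(\left(-3 - 15\right) \left(j{\left(5,-4 \right)} + 2\right) \right)}} = \frac{451 - 89}{\left(-3 - 15\right) \left(-9 + 2\right)} = \frac{362}{\left(-18\right) \left(-7\right)} = \frac{362}{126} = 362 \cdot \frac{1}{126} = \frac{181}{63}$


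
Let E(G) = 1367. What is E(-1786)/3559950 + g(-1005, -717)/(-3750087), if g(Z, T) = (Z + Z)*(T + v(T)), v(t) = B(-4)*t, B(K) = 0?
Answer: -1708455590857/4450040738550 ≈ -0.38392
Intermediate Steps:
v(t) = 0 (v(t) = 0*t = 0)
g(Z, T) = 2*T*Z (g(Z, T) = (Z + Z)*(T + 0) = (2*Z)*T = 2*T*Z)
E(-1786)/3559950 + g(-1005, -717)/(-3750087) = 1367/3559950 + (2*(-717)*(-1005))/(-3750087) = 1367*(1/3559950) + 1441170*(-1/3750087) = 1367/3559950 - 480390/1250029 = -1708455590857/4450040738550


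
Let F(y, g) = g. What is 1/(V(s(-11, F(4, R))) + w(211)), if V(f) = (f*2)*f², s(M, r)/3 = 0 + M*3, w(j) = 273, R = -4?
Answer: -1/1940325 ≈ -5.1538e-7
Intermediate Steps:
s(M, r) = 9*M (s(M, r) = 3*(0 + M*3) = 3*(0 + 3*M) = 3*(3*M) = 9*M)
V(f) = 2*f³ (V(f) = (2*f)*f² = 2*f³)
1/(V(s(-11, F(4, R))) + w(211)) = 1/(2*(9*(-11))³ + 273) = 1/(2*(-99)³ + 273) = 1/(2*(-970299) + 273) = 1/(-1940598 + 273) = 1/(-1940325) = -1/1940325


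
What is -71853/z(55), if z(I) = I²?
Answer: -71853/3025 ≈ -23.753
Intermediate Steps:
-71853/z(55) = -71853/(55²) = -71853/3025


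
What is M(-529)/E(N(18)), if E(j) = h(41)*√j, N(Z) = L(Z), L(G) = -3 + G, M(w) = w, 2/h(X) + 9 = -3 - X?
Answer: 28037*√15/30 ≈ 3619.6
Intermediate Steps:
h(X) = 2/(-12 - X) (h(X) = 2/(-9 + (-3 - X)) = 2/(-12 - X))
N(Z) = -3 + Z
E(j) = -2*√j/53 (E(j) = (-2/(12 + 41))*√j = (-2/53)*√j = (-2*1/53)*√j = -2*√j/53)
M(-529)/E(N(18)) = -529*(-53/(2*√(-3 + 18))) = -529*(-53*√15/30) = -(-28037)*√15/30 = 28037*√15/30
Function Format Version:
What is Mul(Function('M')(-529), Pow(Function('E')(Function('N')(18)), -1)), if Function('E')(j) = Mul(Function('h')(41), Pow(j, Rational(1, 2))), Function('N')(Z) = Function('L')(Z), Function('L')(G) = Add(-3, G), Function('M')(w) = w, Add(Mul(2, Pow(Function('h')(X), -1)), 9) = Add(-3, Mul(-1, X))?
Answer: Mul(Rational(28037, 30), Pow(15, Rational(1, 2))) ≈ 3619.6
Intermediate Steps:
Function('h')(X) = Mul(2, Pow(Add(-12, Mul(-1, X)), -1)) (Function('h')(X) = Mul(2, Pow(Add(-9, Add(-3, Mul(-1, X))), -1)) = Mul(2, Pow(Add(-12, Mul(-1, X)), -1)))
Function('N')(Z) = Add(-3, Z)
Function('E')(j) = Mul(Rational(-2, 53), Pow(j, Rational(1, 2))) (Function('E')(j) = Mul(Mul(-2, Pow(Add(12, 41), -1)), Pow(j, Rational(1, 2))) = Mul(Mul(-2, Pow(53, -1)), Pow(j, Rational(1, 2))) = Mul(Mul(-2, Rational(1, 53)), Pow(j, Rational(1, 2))) = Mul(Rational(-2, 53), Pow(j, Rational(1, 2))))
Mul(Function('M')(-529), Pow(Function('E')(Function('N')(18)), -1)) = Mul(-529, Pow(Mul(Rational(-2, 53), Pow(Add(-3, 18), Rational(1, 2))), -1)) = Mul(-529, Pow(Mul(Rational(-2, 53), Pow(15, Rational(1, 2))), -1)) = Mul(-529, Mul(Rational(-53, 30), Pow(15, Rational(1, 2)))) = Mul(Rational(28037, 30), Pow(15, Rational(1, 2)))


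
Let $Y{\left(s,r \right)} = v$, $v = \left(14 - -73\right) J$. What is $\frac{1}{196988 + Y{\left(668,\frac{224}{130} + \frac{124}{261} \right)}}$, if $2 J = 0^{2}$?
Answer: $\frac{1}{196988} \approx 5.0765 \cdot 10^{-6}$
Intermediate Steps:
$J = 0$ ($J = \frac{0^{2}}{2} = \frac{1}{2} \cdot 0 = 0$)
$v = 0$ ($v = \left(14 - -73\right) 0 = \left(14 + 73\right) 0 = 87 \cdot 0 = 0$)
$Y{\left(s,r \right)} = 0$
$\frac{1}{196988 + Y{\left(668,\frac{224}{130} + \frac{124}{261} \right)}} = \frac{1}{196988 + 0} = \frac{1}{196988}$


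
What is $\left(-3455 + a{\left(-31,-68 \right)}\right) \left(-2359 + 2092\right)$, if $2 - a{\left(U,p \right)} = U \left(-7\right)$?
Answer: $979890$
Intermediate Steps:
$a{\left(U,p \right)} = 2 + 7 U$ ($a{\left(U,p \right)} = 2 - U \left(-7\right) = 2 - - 7 U = 2 + 7 U$)
$\left(-3455 + a{\left(-31,-68 \right)}\right) \left(-2359 + 2092\right) = \left(-3455 + \left(2 + 7 \left(-31\right)\right)\right) \left(-2359 + 2092\right) = \left(-3455 + \left(2 - 217\right)\right) \left(-267\right) = \left(-3455 - 215\right) \left(-267\right) = \left(-3670\right) \left(-267\right) = 979890$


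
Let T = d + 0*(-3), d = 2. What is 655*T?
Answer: 1310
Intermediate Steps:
T = 2 (T = 2 + 0*(-3) = 2 + 0 = 2)
655*T = 655*2 = 1310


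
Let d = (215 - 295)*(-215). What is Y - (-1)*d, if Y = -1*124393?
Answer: -107193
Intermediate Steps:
d = 17200 (d = -80*(-215) = 17200)
Y = -124393
Y - (-1)*d = -124393 - (-1)*17200 = -124393 - 1*(-17200) = -124393 + 17200 = -107193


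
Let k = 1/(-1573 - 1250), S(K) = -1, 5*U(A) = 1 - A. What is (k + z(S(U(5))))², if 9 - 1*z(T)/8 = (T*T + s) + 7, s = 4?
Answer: 4590469009/7969329 ≈ 576.02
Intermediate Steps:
U(A) = ⅕ - A/5 (U(A) = (1 - A)/5 = ⅕ - A/5)
z(T) = -16 - 8*T² (z(T) = 72 - 8*((T*T + 4) + 7) = 72 - 8*((T² + 4) + 7) = 72 - 8*((4 + T²) + 7) = 72 - 8*(11 + T²) = 72 + (-88 - 8*T²) = -16 - 8*T²)
k = -1/2823 (k = 1/(-2823) = -1/2823 ≈ -0.00035423)
(k + z(S(U(5))))² = (-1/2823 + (-16 - 8*(-1)²))² = (-1/2823 + (-16 - 8*1))² = (-1/2823 + (-16 - 8))² = (-1/2823 - 24)² = (-67753/2823)² = 4590469009/7969329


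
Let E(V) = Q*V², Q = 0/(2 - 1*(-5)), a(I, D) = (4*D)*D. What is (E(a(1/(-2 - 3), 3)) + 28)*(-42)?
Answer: -1176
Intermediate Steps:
a(I, D) = 4*D²
Q = 0 (Q = 0/(2 + 5) = 0/7 = 0*(⅐) = 0)
E(V) = 0 (E(V) = 0*V² = 0)
(E(a(1/(-2 - 3), 3)) + 28)*(-42) = (0 + 28)*(-42) = 28*(-42) = -1176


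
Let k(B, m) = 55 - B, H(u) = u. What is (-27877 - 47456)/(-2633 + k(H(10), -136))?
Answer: 75333/2588 ≈ 29.109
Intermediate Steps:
(-27877 - 47456)/(-2633 + k(H(10), -136)) = (-27877 - 47456)/(-2633 + (55 - 1*10)) = -75333/(-2633 + (55 - 10)) = -75333/(-2633 + 45) = -75333/(-2588) = -75333*(-1/2588) = 75333/2588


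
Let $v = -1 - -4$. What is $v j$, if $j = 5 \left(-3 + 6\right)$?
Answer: $45$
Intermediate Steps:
$v = 3$ ($v = -1 + 4 = 3$)
$j = 15$ ($j = 5 \cdot 3 = 15$)
$v j = 3 \cdot 15 = 45$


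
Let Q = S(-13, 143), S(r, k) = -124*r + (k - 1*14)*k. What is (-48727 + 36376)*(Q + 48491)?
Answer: -846661050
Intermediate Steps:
S(r, k) = -124*r + k*(-14 + k) (S(r, k) = -124*r + (k - 14)*k = -124*r + (-14 + k)*k = -124*r + k*(-14 + k))
Q = 20059 (Q = 143**2 - 124*(-13) - 14*143 = 20449 + 1612 - 2002 = 20059)
(-48727 + 36376)*(Q + 48491) = (-48727 + 36376)*(20059 + 48491) = -12351*68550 = -846661050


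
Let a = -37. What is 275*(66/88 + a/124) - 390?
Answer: -8240/31 ≈ -265.81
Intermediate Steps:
275*(66/88 + a/124) - 390 = 275*(66/88 - 37/124) - 390 = 275*(66*(1/88) - 37*1/124) - 390 = 275*(¾ - 37/124) - 390 = 275*(14/31) - 390 = 3850/31 - 390 = -8240/31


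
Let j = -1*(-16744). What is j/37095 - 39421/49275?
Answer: -42484093/121857075 ≈ -0.34864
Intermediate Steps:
j = 16744
j/37095 - 39421/49275 = 16744/37095 - 39421/49275 = -42484093/121857075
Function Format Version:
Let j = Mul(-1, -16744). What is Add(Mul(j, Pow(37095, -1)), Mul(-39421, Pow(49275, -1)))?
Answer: Rational(-42484093, 121857075) ≈ -0.34864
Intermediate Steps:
j = 16744
Add(Mul(j, Pow(37095, -1)), Mul(-39421, Pow(49275, -1))) = Add(Mul(16744, Pow(37095, -1)), Mul(-39421, Pow(49275, -1))) = Add(Mul(16744, Rational(1, 37095)), Mul(-39421, Rational(1, 49275))) = Add(Rational(16744, 37095), Rational(-39421, 49275)) = Rational(-42484093, 121857075)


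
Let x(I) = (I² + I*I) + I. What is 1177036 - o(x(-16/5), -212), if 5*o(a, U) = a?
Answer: 147129068/125 ≈ 1.1770e+6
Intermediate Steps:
x(I) = I + 2*I² (x(I) = (I² + I²) + I = 2*I² + I = I + 2*I²)
o(a, U) = a/5
1177036 - o(x(-16/5), -212) = 1177036 - (-16/5)*(1 + 2*(-16/5))/5 = 1177036 - (-16*⅕)*(1 + 2*(-16*⅕))/5 = 1177036 - (-16*(1 + 2*(-16/5))/5)/5 = 1177036 - (-16*(1 - 32/5)/5)/5 = 1177036 - (-16/5*(-27/5))/5 = 1177036 - 432/(5*25) = 1177036 - 1*432/125 = 1177036 - 432/125 = 147129068/125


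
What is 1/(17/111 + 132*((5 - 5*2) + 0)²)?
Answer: 111/366317 ≈ 0.00030302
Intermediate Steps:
1/(17/111 + 132*((5 - 5*2) + 0)²) = 1/(17*(1/111) + 132*((5 - 10) + 0)²) = 1/(17/111 + 132*(-5 + 0)²) = 1/(17/111 + 132*(-5)²) = 1/(17/111 + 132*25) = 1/(17/111 + 3300) = 1/(366317/111) = 111/366317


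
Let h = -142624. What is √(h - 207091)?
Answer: I*√349715 ≈ 591.37*I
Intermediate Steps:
√(h - 207091) = √(-142624 - 207091) = √(-349715) = I*√349715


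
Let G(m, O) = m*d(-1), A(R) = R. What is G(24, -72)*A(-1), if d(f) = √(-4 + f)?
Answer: -24*I*√5 ≈ -53.666*I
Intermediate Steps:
G(m, O) = I*m*√5 (G(m, O) = m*√(-4 - 1) = m*√(-5) = m*(I*√5) = I*m*√5)
G(24, -72)*A(-1) = (I*24*√5)*(-1) = (24*I*√5)*(-1) = -24*I*√5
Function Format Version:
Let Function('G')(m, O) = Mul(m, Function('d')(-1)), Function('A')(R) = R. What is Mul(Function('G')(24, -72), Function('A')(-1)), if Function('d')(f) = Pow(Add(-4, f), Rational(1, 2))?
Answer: Mul(-24, I, Pow(5, Rational(1, 2))) ≈ Mul(-53.666, I)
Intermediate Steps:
Function('G')(m, O) = Mul(I, m, Pow(5, Rational(1, 2))) (Function('G')(m, O) = Mul(m, Pow(Add(-4, -1), Rational(1, 2))) = Mul(m, Pow(-5, Rational(1, 2))) = Mul(m, Mul(I, Pow(5, Rational(1, 2)))) = Mul(I, m, Pow(5, Rational(1, 2))))
Mul(Function('G')(24, -72), Function('A')(-1)) = Mul(Mul(I, 24, Pow(5, Rational(1, 2))), -1) = Mul(Mul(24, I, Pow(5, Rational(1, 2))), -1) = Mul(-24, I, Pow(5, Rational(1, 2)))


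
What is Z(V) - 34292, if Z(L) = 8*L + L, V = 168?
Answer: -32780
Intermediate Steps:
Z(L) = 9*L
Z(V) - 34292 = 9*168 - 34292 = 1512 - 34292 = -32780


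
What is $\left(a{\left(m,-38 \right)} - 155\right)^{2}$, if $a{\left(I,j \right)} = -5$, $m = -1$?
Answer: $25600$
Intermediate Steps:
$\left(a{\left(m,-38 \right)} - 155\right)^{2} = \left(-5 - 155\right)^{2} = \left(-160\right)^{2} = 25600$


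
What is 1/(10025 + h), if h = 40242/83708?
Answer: 41854/419606471 ≈ 9.9746e-5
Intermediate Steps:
h = 20121/41854 (h = 40242*(1/83708) = 20121/41854 ≈ 0.48074)
1/(10025 + h) = 1/(10025 + 20121/41854) = 1/(419606471/41854) = 41854/419606471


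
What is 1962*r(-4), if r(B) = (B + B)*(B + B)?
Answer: 125568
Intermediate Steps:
r(B) = 4*B² (r(B) = (2*B)*(2*B) = 4*B²)
1962*r(-4) = 1962*(4*(-4)²) = 1962*(4*16) = 1962*64 = 125568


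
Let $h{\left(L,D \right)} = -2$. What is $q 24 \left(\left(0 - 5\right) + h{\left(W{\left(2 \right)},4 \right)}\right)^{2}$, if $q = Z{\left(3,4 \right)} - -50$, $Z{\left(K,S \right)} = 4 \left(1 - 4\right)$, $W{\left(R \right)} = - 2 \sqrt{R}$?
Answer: $44688$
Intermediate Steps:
$Z{\left(K,S \right)} = -12$ ($Z{\left(K,S \right)} = 4 \left(-3\right) = -12$)
$q = 38$ ($q = -12 - -50 = -12 + 50 = 38$)
$q 24 \left(\left(0 - 5\right) + h{\left(W{\left(2 \right)},4 \right)}\right)^{2} = 38 \cdot 24 \left(\left(0 - 5\right) - 2\right)^{2} = 912 \left(\left(0 - 5\right) - 2\right)^{2} = 912 \left(-5 - 2\right)^{2} = 912 \left(-7\right)^{2} = 912 \cdot 49 = 44688$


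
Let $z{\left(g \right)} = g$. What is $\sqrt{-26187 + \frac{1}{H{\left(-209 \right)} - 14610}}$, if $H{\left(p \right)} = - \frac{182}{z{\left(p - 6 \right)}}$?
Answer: $\frac{i \sqrt{64588140558408902}}{1570484} \approx 161.82 i$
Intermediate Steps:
$H{\left(p \right)} = - \frac{182}{-6 + p}$ ($H{\left(p \right)} = - \frac{182}{p - 6} = - \frac{182}{-6 + p}$)
$\sqrt{-26187 + \frac{1}{H{\left(-209 \right)} - 14610}} = \sqrt{-26187 + \frac{1}{- \frac{182}{-6 - 209} - 14610}} = \sqrt{-26187 + \frac{1}{- \frac{182}{-215} - 14610}} = \sqrt{-26187 + \frac{1}{\left(-182\right) \left(- \frac{1}{215}\right) - 14610}} = \sqrt{-26187 + \frac{1}{\frac{182}{215} - 14610}} = \sqrt{-26187 + \frac{1}{- \frac{3140968}{215}}} = \sqrt{-26187 - \frac{215}{3140968}} = \sqrt{- \frac{82252529231}{3140968}} = \frac{i \sqrt{64588140558408902}}{1570484}$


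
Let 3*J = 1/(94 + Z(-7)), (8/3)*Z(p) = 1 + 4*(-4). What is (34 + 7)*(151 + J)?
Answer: 13131439/2121 ≈ 6191.2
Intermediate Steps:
Z(p) = -45/8 (Z(p) = 3*(1 + 4*(-4))/8 = 3*(1 - 16)/8 = (3/8)*(-15) = -45/8)
J = 8/2121 (J = 1/(3*(94 - 45/8)) = 1/(3*(707/8)) = (⅓)*(8/707) = 8/2121 ≈ 0.0037718)
(34 + 7)*(151 + J) = (34 + 7)*(151 + 8/2121) = 41*(320279/2121) = 13131439/2121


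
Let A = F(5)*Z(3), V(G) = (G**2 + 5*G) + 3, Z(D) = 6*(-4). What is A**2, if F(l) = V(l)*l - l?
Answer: 38937600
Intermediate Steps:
Z(D) = -24
V(G) = 3 + G**2 + 5*G
F(l) = -l + l*(3 + l**2 + 5*l) (F(l) = (3 + l**2 + 5*l)*l - l = l*(3 + l**2 + 5*l) - l = -l + l*(3 + l**2 + 5*l))
A = -6240 (A = (5*(2 + 5**2 + 5*5))*(-24) = (5*(2 + 25 + 25))*(-24) = (5*52)*(-24) = 260*(-24) = -6240)
A**2 = (-6240)**2 = 38937600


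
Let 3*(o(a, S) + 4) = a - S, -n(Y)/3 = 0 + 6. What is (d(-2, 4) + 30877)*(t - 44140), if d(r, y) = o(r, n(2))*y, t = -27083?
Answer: -2199532427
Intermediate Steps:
n(Y) = -18 (n(Y) = -3*(0 + 6) = -3*6 = -18)
o(a, S) = -4 - S/3 + a/3 (o(a, S) = -4 + (a - S)/3 = -4 + (-S/3 + a/3) = -4 - S/3 + a/3)
d(r, y) = y*(2 + r/3) (d(r, y) = (-4 - 1/3*(-18) + r/3)*y = (-4 + 6 + r/3)*y = (2 + r/3)*y = y*(2 + r/3))
(d(-2, 4) + 30877)*(t - 44140) = ((1/3)*4*(6 - 2) + 30877)*(-27083 - 44140) = ((1/3)*4*4 + 30877)*(-71223) = (16/3 + 30877)*(-71223) = (92647/3)*(-71223) = -2199532427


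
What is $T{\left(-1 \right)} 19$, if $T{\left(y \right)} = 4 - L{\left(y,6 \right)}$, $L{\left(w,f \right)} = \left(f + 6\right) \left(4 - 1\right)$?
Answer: $-608$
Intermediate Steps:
$L{\left(w,f \right)} = 18 + 3 f$ ($L{\left(w,f \right)} = \left(6 + f\right) 3 = 18 + 3 f$)
$T{\left(y \right)} = -32$ ($T{\left(y \right)} = 4 - \left(18 + 3 \cdot 6\right) = 4 - \left(18 + 18\right) = 4 - 36 = -32$)
$T{\left(-1 \right)} 19 = \left(-32\right) 19 = -608$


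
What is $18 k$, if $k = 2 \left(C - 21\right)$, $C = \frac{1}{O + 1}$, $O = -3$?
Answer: $-774$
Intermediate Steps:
$C = - \frac{1}{2}$ ($C = \frac{1}{-3 + 1} = \frac{1}{-2} = - \frac{1}{2} \approx -0.5$)
$k = -43$ ($k = 2 \left(- \frac{1}{2} - 21\right) = 2 \left(- \frac{43}{2}\right) = -43$)
$18 k = 18 \left(-43\right) = -774$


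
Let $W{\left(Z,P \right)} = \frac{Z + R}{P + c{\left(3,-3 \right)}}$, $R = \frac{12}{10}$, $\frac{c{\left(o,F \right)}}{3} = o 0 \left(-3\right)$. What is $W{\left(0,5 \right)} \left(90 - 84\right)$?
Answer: $\frac{36}{25} \approx 1.44$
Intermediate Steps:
$c{\left(o,F \right)} = 0$ ($c{\left(o,F \right)} = 3 o 0 \left(-3\right) = 3 \cdot 0 \left(-3\right) = 3 \cdot 0 = 0$)
$R = \frac{6}{5}$ ($R = 12 \cdot \frac{1}{10} = \frac{6}{5} \approx 1.2$)
$W{\left(Z,P \right)} = \frac{\frac{6}{5} + Z}{P}$ ($W{\left(Z,P \right)} = \frac{Z + \frac{6}{5}}{P + 0} = \frac{\frac{6}{5} + Z}{P}$)
$W{\left(0,5 \right)} \left(90 - 84\right) = \frac{\frac{6}{5} + 0}{5} \left(90 - 84\right) = \frac{1}{5} \cdot \frac{6}{5} \cdot 6 = \frac{6}{25} \cdot 6 = \frac{36}{25}$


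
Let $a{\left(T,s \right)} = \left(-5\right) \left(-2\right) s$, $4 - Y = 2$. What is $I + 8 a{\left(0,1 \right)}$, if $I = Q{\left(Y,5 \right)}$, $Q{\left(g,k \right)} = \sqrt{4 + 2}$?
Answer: $80 + \sqrt{6} \approx 82.449$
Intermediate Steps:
$Y = 2$ ($Y = 4 - 2 = 2$)
$Q{\left(g,k \right)} = \sqrt{6}$
$a{\left(T,s \right)} = 10 s$
$I = \sqrt{6} \approx 2.4495$
$I + 8 a{\left(0,1 \right)} = \sqrt{6} + 8 \cdot 10 \cdot 1 = \sqrt{6} + 8 \cdot 10 = \sqrt{6} + 80 = 80 + \sqrt{6}$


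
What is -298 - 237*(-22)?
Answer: 4916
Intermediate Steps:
-298 - 237*(-22) = -298 + 5214 = 4916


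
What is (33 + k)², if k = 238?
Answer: 73441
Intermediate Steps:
(33 + k)² = (33 + 238)² = 271² = 73441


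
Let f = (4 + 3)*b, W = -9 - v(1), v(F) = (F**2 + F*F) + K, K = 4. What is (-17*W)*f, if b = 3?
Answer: 5355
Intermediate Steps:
v(F) = 4 + 2*F**2 (v(F) = (F**2 + F*F) + 4 = (F**2 + F**2) + 4 = 2*F**2 + 4 = 4 + 2*F**2)
W = -15 (W = -9 - (4 + 2*1**2) = -9 - (4 + 2*1) = -9 - (4 + 2) = -9 - 1*6 = -9 - 6 = -15)
f = 21 (f = (4 + 3)*3 = 7*3 = 21)
(-17*W)*f = -17*(-15)*21 = 255*21 = 5355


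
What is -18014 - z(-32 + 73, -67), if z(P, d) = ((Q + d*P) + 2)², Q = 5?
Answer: -7525614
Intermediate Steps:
z(P, d) = (7 + P*d)² (z(P, d) = ((5 + d*P) + 2)² = ((5 + P*d) + 2)² = (7 + P*d)²)
-18014 - z(-32 + 73, -67) = -18014 - (7 + (-32 + 73)*(-67))² = -18014 - (7 + 41*(-67))² = -18014 - (7 - 2747)² = -18014 - 1*(-2740)² = -18014 - 1*7507600 = -18014 - 7507600 = -7525614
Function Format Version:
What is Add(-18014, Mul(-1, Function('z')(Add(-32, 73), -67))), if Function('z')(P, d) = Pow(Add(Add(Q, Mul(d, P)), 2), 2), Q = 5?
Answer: -7525614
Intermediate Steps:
Function('z')(P, d) = Pow(Add(7, Mul(P, d)), 2) (Function('z')(P, d) = Pow(Add(Add(5, Mul(d, P)), 2), 2) = Pow(Add(Add(5, Mul(P, d)), 2), 2) = Pow(Add(7, Mul(P, d)), 2))
Add(-18014, Mul(-1, Function('z')(Add(-32, 73), -67))) = Add(-18014, Mul(-1, Pow(Add(7, Mul(Add(-32, 73), -67)), 2))) = Add(-18014, Mul(-1, Pow(Add(7, Mul(41, -67)), 2))) = Add(-18014, Mul(-1, Pow(Add(7, -2747), 2))) = Add(-18014, Mul(-1, Pow(-2740, 2))) = Add(-18014, Mul(-1, 7507600)) = Add(-18014, -7507600) = -7525614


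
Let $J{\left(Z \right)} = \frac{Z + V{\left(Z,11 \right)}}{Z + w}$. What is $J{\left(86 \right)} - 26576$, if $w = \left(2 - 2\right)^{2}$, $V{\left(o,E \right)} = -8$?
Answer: $- \frac{1142729}{43} \approx -26575.0$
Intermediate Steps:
$w = 0$ ($w = 0^{2} = 0$)
$J{\left(Z \right)} = \frac{-8 + Z}{Z}$ ($J{\left(Z \right)} = \frac{Z - 8}{Z + 0} = \frac{-8 + Z}{Z}$)
$J{\left(86 \right)} - 26576 = \frac{-8 + 86}{86} - 26576 = \frac{1}{86} \cdot 78 - 26576 = \frac{39}{43} - 26576 = - \frac{1142729}{43}$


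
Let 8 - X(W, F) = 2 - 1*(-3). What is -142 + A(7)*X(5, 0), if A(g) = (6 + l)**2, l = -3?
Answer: -115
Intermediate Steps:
A(g) = 9 (A(g) = (6 - 3)**2 = 3**2 = 9)
X(W, F) = 3 (X(W, F) = 8 - (2 - 1*(-3)) = 8 - (2 + 3) = 8 - 1*5 = 8 - 5 = 3)
-142 + A(7)*X(5, 0) = -142 + 9*3 = -142 + 27 = -115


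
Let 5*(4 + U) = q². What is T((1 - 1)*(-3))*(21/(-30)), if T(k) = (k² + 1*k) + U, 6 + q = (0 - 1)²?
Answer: -7/10 ≈ -0.70000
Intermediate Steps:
q = -5 (q = -6 + (0 - 1)² = -6 + (-1)² = -6 + 1 = -5)
U = 1 (U = -4 + (⅕)*(-5)² = -4 + (⅕)*25 = -4 + 5 = 1)
T(k) = 1 + k + k² (T(k) = (k² + 1*k) + 1 = (k² + k) + 1 = (k + k²) + 1 = 1 + k + k²)
T((1 - 1)*(-3))*(21/(-30)) = (1 + (1 - 1)*(-3) + ((1 - 1)*(-3))²)*(21/(-30)) = (1 + 0*(-3) + (0*(-3))²)*(21*(-1/30)) = (1 + 0 + 0²)*(-7/10) = (1 + 0 + 0)*(-7/10) = 1*(-7/10) = -7/10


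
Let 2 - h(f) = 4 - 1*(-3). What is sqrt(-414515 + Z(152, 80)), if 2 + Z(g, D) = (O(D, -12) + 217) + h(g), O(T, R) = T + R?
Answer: I*sqrt(414237) ≈ 643.61*I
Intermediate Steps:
h(f) = -5 (h(f) = 2 - (4 - 1*(-3)) = 2 - (4 + 3) = 2 - 1*7 = 2 - 7 = -5)
O(T, R) = R + T
Z(g, D) = 198 + D (Z(g, D) = -2 + (((-12 + D) + 217) - 5) = -2 + ((205 + D) - 5) = -2 + (200 + D) = 198 + D)
sqrt(-414515 + Z(152, 80)) = sqrt(-414515 + (198 + 80)) = sqrt(-414515 + 278) = sqrt(-414237) = I*sqrt(414237)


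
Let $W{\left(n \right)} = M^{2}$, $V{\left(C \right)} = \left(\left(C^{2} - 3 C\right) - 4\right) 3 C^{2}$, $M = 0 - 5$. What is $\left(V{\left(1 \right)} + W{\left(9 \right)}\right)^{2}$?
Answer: $49$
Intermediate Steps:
$M = -5$ ($M = 0 - 5 = -5$)
$V{\left(C \right)} = C^{2} \left(-12 - 9 C + 3 C^{2}\right)$ ($V{\left(C \right)} = \left(-4 + C^{2} - 3 C\right) 3 C^{2} = \left(-12 - 9 C + 3 C^{2}\right) C^{2} = C^{2} \left(-12 - 9 C + 3 C^{2}\right)$)
$W{\left(n \right)} = 25$ ($W{\left(n \right)} = \left(-5\right)^{2} = 25$)
$\left(V{\left(1 \right)} + W{\left(9 \right)}\right)^{2} = \left(3 \cdot 1^{2} \left(-4 + 1^{2} - 3\right) + 25\right)^{2} = \left(3 \cdot 1 \left(-4 + 1 - 3\right) + 25\right)^{2} = \left(3 \cdot 1 \left(-6\right) + 25\right)^{2} = \left(-18 + 25\right)^{2} = 7^{2} = 49$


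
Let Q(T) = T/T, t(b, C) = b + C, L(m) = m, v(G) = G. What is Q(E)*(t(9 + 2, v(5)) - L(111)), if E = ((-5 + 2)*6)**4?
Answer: -95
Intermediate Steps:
E = 104976 (E = (-3*6)**4 = (-18)**4 = 104976)
t(b, C) = C + b
Q(T) = 1
Q(E)*(t(9 + 2, v(5)) - L(111)) = 1*((5 + (9 + 2)) - 1*111) = 1*((5 + 11) - 111) = 1*(16 - 111) = 1*(-95) = -95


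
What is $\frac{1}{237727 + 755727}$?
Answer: $\frac{1}{993454} \approx 1.0066 \cdot 10^{-6}$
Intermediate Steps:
$\frac{1}{237727 + 755727} = \frac{1}{993454}$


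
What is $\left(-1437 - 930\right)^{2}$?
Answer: $5602689$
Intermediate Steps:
$\left(-1437 - 930\right)^{2} = \left(-2367\right)^{2} = 5602689$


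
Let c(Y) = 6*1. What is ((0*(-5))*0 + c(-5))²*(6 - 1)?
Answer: 180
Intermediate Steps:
c(Y) = 6
((0*(-5))*0 + c(-5))²*(6 - 1) = ((0*(-5))*0 + 6)²*(6 - 1) = (0*0 + 6)²*5 = (0 + 6)²*5 = 6²*5 = 36*5 = 180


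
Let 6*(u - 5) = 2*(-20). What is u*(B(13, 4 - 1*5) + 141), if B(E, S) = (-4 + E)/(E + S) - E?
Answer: -2575/12 ≈ -214.58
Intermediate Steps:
B(E, S) = -E + (-4 + E)/(E + S) (B(E, S) = (-4 + E)/(E + S) - E = -E + (-4 + E)/(E + S))
u = -5/3 (u = 5 + (2*(-20))/6 = 5 + (⅙)*(-40) = 5 - 20/3 = -5/3 ≈ -1.6667)
u*(B(13, 4 - 1*5) + 141) = -5*((-4 + 13 - 1*13² - 1*13*(4 - 1*5))/(13 + (4 - 1*5)) + 141)/3 = -5*((-4 + 13 - 1*169 - 1*13*(4 - 5))/(13 + (4 - 5)) + 141)/3 = -5*((-4 + 13 - 169 - 1*13*(-1))/(13 - 1) + 141)/3 = -5*((-4 + 13 - 169 + 13)/12 + 141)/3 = -5*((1/12)*(-147) + 141)/3 = -5*(-49/4 + 141)/3 = -5/3*515/4 = -2575/12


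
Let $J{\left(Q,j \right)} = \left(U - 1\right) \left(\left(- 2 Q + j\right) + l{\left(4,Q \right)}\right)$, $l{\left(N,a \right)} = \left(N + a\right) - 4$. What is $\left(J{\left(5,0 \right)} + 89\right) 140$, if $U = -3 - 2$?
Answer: $16660$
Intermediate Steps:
$l{\left(N,a \right)} = -4 + N + a$
$U = -5$ ($U = -3 - 2 = -5$)
$J{\left(Q,j \right)} = - 6 j + 6 Q$ ($J{\left(Q,j \right)} = \left(-5 - 1\right) \left(\left(- 2 Q + j\right) + \left(-4 + 4 + Q\right)\right) = - 6 \left(\left(j - 2 Q\right) + Q\right) = - 6 \left(j - Q\right) = - 6 j + 6 Q$)
$\left(J{\left(5,0 \right)} + 89\right) 140 = \left(\left(\left(-6\right) 0 + 6 \cdot 5\right) + 89\right) 140 = \left(\left(0 + 30\right) + 89\right) 140 = \left(30 + 89\right) 140 = 119 \cdot 140 = 16660$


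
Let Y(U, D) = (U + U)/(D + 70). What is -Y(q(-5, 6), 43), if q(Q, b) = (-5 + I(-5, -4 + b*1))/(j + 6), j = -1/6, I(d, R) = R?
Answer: 36/3955 ≈ 0.0091024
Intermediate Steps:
j = -⅙ (j = -1*⅙ = -⅙ ≈ -0.16667)
q(Q, b) = -54/35 + 6*b/35 (q(Q, b) = (-5 + (-4 + b*1))/(-⅙ + 6) = (-5 + (-4 + b))/(35/6) = (-9 + b)*(6/35) = -54/35 + 6*b/35)
Y(U, D) = 2*U/(70 + D) (Y(U, D) = (2*U)/(70 + D) = 2*U/(70 + D))
-Y(q(-5, 6), 43) = -2*(-54/35 + (6/35)*6)/(70 + 43) = -2*(-54/35 + 36/35)/113 = -2*(-18)/(35*113) = -1*(-36/3955) = 36/3955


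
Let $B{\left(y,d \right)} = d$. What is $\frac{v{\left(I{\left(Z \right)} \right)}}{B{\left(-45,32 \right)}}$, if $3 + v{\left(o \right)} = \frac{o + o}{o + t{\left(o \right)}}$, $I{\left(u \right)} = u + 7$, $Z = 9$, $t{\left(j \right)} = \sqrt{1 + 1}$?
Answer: $- \frac{125}{4064} - \frac{\sqrt{2}}{254} \approx -0.036326$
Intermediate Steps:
$t{\left(j \right)} = \sqrt{2}$
$I{\left(u \right)} = 7 + u$
$v{\left(o \right)} = -3 + \frac{2 o}{o + \sqrt{2}}$ ($v{\left(o \right)} = -3 + \frac{o + o}{o + \sqrt{2}} = -3 + \frac{2 o}{o + \sqrt{2}}$)
$\frac{v{\left(I{\left(Z \right)} \right)}}{B{\left(-45,32 \right)}} = \frac{\frac{1}{\left(7 + 9\right) + \sqrt{2}} \left(- (7 + 9) - 3 \sqrt{2}\right)}{32} = \frac{\left(-1\right) 16 - 3 \sqrt{2}}{16 + \sqrt{2}} \cdot \frac{1}{32} = \frac{-16 - 3 \sqrt{2}}{16 + \sqrt{2}} \cdot \frac{1}{32} = \frac{-16 - 3 \sqrt{2}}{32 \left(16 + \sqrt{2}\right)}$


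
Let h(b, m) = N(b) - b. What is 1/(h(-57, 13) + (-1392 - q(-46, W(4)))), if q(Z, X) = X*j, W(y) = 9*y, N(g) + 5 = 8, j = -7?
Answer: -1/1080 ≈ -0.00092593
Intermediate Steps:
N(g) = 3 (N(g) = -5 + 8 = 3)
q(Z, X) = -7*X (q(Z, X) = X*(-7) = -7*X)
h(b, m) = 3 - b
1/(h(-57, 13) + (-1392 - q(-46, W(4)))) = 1/((3 - 1*(-57)) + (-1392 - (-7)*9*4)) = 1/((3 + 57) + (-1392 - (-7)*36)) = 1/(60 + (-1392 - 1*(-252))) = 1/(60 + (-1392 + 252)) = 1/(60 - 1140) = 1/(-1080) = -1/1080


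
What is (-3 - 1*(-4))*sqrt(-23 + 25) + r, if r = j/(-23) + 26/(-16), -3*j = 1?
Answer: -889/552 + sqrt(2) ≈ -0.19629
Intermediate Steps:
j = -1/3 (j = -1/3*1 = -1/3 ≈ -0.33333)
r = -889/552 (r = -1/3/(-23) + 26/(-16) = -1/3*(-1/23) + 26*(-1/16) = 1/69 - 13/8 = -889/552 ≈ -1.6105)
(-3 - 1*(-4))*sqrt(-23 + 25) + r = (-3 - 1*(-4))*sqrt(-23 + 25) - 889/552 = (-3 + 4)*sqrt(2) - 889/552 = 1*sqrt(2) - 889/552 = sqrt(2) - 889/552 = -889/552 + sqrt(2)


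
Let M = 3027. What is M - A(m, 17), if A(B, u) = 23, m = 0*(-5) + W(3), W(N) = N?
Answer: 3004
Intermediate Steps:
m = 3 (m = 0*(-5) + 3 = 0 + 3 = 3)
M - A(m, 17) = 3027 - 1*23 = 3027 - 23 = 3004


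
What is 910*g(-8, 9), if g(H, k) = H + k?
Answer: 910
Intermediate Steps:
910*g(-8, 9) = 910*(-8 + 9) = 910*1 = 910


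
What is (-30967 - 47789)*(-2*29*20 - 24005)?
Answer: 1981894740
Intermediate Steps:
(-30967 - 47789)*(-2*29*20 - 24005) = -78756*(-58*20 - 24005) = -78756*(-1160 - 24005) = -78756*(-25165) = 1981894740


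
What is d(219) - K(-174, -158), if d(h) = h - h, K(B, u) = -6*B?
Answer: -1044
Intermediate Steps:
d(h) = 0
d(219) - K(-174, -158) = 0 - (-6)*(-174) = 0 - 1*1044 = 0 - 1044 = -1044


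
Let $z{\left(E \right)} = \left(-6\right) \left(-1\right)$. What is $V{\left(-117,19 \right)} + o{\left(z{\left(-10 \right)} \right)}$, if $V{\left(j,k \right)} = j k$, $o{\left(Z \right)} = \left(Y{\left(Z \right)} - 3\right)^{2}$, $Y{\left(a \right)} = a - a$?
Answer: $-2214$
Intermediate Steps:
$Y{\left(a \right)} = 0$
$z{\left(E \right)} = 6$
$o{\left(Z \right)} = 9$ ($o{\left(Z \right)} = \left(0 - 3\right)^{2} = \left(-3\right)^{2} = 9$)
$V{\left(-117,19 \right)} + o{\left(z{\left(-10 \right)} \right)} = \left(-117\right) 19 + 9 = -2223 + 9 = -2214$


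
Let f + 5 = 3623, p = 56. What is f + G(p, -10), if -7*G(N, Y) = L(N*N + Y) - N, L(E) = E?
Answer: 22256/7 ≈ 3179.4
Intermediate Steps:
f = 3618 (f = -5 + 3623 = 3618)
G(N, Y) = -Y/7 - N**2/7 + N/7 (G(N, Y) = -((N*N + Y) - N)/7 = -((N**2 + Y) - N)/7 = -((Y + N**2) - N)/7 = -(Y + N**2 - N)/7 = -Y/7 - N**2/7 + N/7)
f + G(p, -10) = 3618 + (-1/7*(-10) - 1/7*56**2 + (1/7)*56) = 3618 + (10/7 - 1/7*3136 + 8) = 3618 + (10/7 - 448 + 8) = 3618 - 3070/7 = 22256/7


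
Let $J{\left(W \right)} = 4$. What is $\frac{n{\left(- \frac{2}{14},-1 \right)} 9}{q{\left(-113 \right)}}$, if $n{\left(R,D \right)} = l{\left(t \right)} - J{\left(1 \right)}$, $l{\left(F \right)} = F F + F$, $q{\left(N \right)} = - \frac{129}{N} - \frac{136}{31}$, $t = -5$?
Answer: $- \frac{504432}{11369} \approx -44.369$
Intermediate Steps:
$q{\left(N \right)} = - \frac{136}{31} - \frac{129}{N}$ ($q{\left(N \right)} = - \frac{129}{N} - \frac{136}{31} = - \frac{136}{31} - \frac{129}{N}$)
$l{\left(F \right)} = F + F^{2}$ ($l{\left(F \right)} = F^{2} + F = F + F^{2}$)
$n{\left(R,D \right)} = 16$ ($n{\left(R,D \right)} = - 5 \left(1 - 5\right) - 4 = \left(-5\right) \left(-4\right) - 4 = 20 - 4 = 16$)
$\frac{n{\left(- \frac{2}{14},-1 \right)} 9}{q{\left(-113 \right)}} = \frac{16 \cdot 9}{- \frac{136}{31} - \frac{129}{-113}} = \frac{144}{- \frac{136}{31} - - \frac{129}{113}} = \frac{144}{- \frac{136}{31} + \frac{129}{113}} = \frac{144}{- \frac{11369}{3503}} = 144 \left(- \frac{3503}{11369}\right) = - \frac{504432}{11369}$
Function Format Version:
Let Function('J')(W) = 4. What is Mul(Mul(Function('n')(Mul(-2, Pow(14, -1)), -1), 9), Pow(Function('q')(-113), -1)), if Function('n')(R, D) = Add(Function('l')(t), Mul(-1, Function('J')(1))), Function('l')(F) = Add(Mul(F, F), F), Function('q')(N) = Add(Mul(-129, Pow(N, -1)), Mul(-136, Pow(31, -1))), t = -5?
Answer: Rational(-504432, 11369) ≈ -44.369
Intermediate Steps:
Function('q')(N) = Add(Rational(-136, 31), Mul(-129, Pow(N, -1))) (Function('q')(N) = Add(Mul(-129, Pow(N, -1)), Mul(-136, Rational(1, 31))) = Add(Mul(-129, Pow(N, -1)), Rational(-136, 31)) = Add(Rational(-136, 31), Mul(-129, Pow(N, -1))))
Function('l')(F) = Add(F, Pow(F, 2)) (Function('l')(F) = Add(Pow(F, 2), F) = Add(F, Pow(F, 2)))
Function('n')(R, D) = 16 (Function('n')(R, D) = Add(Mul(-5, Add(1, -5)), Mul(-1, 4)) = Add(Mul(-5, -4), -4) = Add(20, -4) = 16)
Mul(Mul(Function('n')(Mul(-2, Pow(14, -1)), -1), 9), Pow(Function('q')(-113), -1)) = Mul(Mul(16, 9), Pow(Add(Rational(-136, 31), Mul(-129, Pow(-113, -1))), -1)) = Mul(144, Pow(Add(Rational(-136, 31), Mul(-129, Rational(-1, 113))), -1)) = Mul(144, Pow(Add(Rational(-136, 31), Rational(129, 113)), -1)) = Mul(144, Pow(Rational(-11369, 3503), -1)) = Mul(144, Rational(-3503, 11369)) = Rational(-504432, 11369)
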